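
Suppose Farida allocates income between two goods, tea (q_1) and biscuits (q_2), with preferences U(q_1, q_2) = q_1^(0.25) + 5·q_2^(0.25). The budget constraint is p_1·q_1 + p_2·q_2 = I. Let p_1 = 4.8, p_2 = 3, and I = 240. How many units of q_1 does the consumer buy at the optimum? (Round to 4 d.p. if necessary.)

q_1* = 4.5455

Numerically q_2/q_1 = 16, so q_1* = 240/(4.8 + 3·16) = 4.5455.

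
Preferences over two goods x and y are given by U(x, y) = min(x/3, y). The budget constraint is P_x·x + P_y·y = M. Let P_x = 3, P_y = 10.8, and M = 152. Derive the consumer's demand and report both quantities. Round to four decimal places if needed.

x* = 23.0303, y* = 7.6768

Leontief preferences: the optimum is at the kink where x/3 = y/1, i.e. y = (1/3)·x.
Budget: P_x·x + P_y·(1/3)·x = M, so (3·P_x + P_y)·x = 3·M.
Demand: x*(P_x,P_y,M) = 3·M/(3·P_x + P_y), y* = M/(3·P_x + P_y).
Here 3·3 + 10.8 = 19.8, giving x* = 23.0303 and y* = 7.6768.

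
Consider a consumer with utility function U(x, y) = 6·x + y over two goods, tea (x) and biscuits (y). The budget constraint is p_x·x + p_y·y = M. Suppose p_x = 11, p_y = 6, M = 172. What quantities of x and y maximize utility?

x* = 15.6364, y* = 0

Linear utility — the consumer picks whichever good has higher MU/price: 6/11 = 0.5455 vs 1/6 = 0.1667.
x gives more utility per dollar, so spend all income on x: x* = M/p_x, y* = 0.
Numerically: x* = 15.6364, y* = 0.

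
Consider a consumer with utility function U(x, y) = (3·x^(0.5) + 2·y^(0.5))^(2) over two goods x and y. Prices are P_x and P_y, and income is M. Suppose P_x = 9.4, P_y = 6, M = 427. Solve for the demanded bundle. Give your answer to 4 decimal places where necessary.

MU_x ∝ 3·x^(-0.5), MU_y ∝ 2·y^(-0.5), so MRS = (3/2)·(y/x)^(0.5) = P_x/P_y.
Solve for the ratio: y/x = [(2/3)·P_x/P_y]^(2).
Substitute y = (y/x)·x into the budget: x* = M/(P_x + P_y·(y/x)).
Numerically y/x = 1.090864, so x* = 427/(9.4 + 6·1.090864) = 26.7792 and y* = 1.090864·26.7792 = 29.2125.

x* = 26.7792, y* = 29.2125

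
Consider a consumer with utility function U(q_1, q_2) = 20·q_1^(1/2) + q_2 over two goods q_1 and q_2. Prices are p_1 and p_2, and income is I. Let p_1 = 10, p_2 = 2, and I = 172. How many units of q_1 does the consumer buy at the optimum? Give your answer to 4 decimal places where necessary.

Set MRS = p_1/p_2: 10·q_1^(−1/2) = p_1/p_2.
Thus q_1* = (10·p_2/p_1)² — independent of I — with the rest of income spent on q_2.
Plugging in: q_1* = (10·2/10)² = 4.

q_1* = 4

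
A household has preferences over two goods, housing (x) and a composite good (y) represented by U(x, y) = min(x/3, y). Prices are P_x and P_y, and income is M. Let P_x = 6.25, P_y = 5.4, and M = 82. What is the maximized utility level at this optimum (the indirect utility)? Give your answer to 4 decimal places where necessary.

V = 3.3954

Leontief preferences: the optimum is at the kink where x/3 = y/1, i.e. y = (1/3)·x.
Budget: P_x·x + P_y·(1/3)·x = M, so (3·P_x + P_y)·x = 3·M.
Demand: x*(P_x,P_y,M) = 3·M/(3·P_x + P_y), y* = M/(3·P_x + P_y).
Here 3·6.25 + 5.4 = 24.15, giving x* = 10.1863 and y* = 3.3954.
Utility at the optimum: U(10.1863, 3.3954) = 3.3954.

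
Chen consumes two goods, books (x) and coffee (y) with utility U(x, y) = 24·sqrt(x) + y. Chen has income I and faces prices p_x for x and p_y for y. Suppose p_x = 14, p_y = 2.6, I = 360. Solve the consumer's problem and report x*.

Set MRS = p_x/p_y: 12·x^(−1/2) = p_x/p_y.
Thus x* = (12·p_y/p_x)² — independent of I — with the rest of income spent on y.
Plugging in: x* = (12·2.6/14)² = 4.9665.

x* = 4.9665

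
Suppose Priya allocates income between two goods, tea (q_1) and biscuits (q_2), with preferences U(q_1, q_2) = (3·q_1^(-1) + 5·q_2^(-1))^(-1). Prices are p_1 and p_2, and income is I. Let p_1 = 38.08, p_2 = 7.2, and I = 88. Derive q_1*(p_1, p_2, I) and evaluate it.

q_1* = 1.4801

MRS = MU_q_1/MU_q_2 = (3/5)·(q_2/q_1)^(2). Set equal to p_1/p_2.
Solve for the ratio: q_2/q_1 = [(5/3)·p_1/p_2]^(0.5).
With the ratio pinned down, the budget gives q_1* = I/(p_1 + p_2·(q_2/q_1)) and q_2* = (q_2/q_1)·q_1*.
Numerically q_2/q_1 = 2.968975, so q_1* = 88/(38.08 + 7.2·2.968975) = 1.4801.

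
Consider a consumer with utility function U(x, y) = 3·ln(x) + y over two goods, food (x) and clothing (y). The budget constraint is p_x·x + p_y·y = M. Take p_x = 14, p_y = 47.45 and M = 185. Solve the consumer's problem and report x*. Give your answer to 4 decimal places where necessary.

MU_x = 3/x, MU_y = 1. Tangency: 3/x = p_x/p_y.
So x*(p_x,p_y) = 3·p_y/p_x, independent of income; and y* = (M − 3·p_y)/p_y.
At the given prices: x* = 3·47.45/14 = 10.1679.

x* = 10.1679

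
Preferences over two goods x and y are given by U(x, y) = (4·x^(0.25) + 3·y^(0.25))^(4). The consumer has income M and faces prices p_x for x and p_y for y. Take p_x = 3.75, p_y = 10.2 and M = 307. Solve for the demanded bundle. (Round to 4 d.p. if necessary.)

x* = 55.0122, y* = 9.873

From the CES first-order condition, (4/3)·(y/x)^(0.75) = p_x/p_y.
Hence y/x = ((3/4)·p_x/p_y)^(1/(0.75)), i.e. raised to the 4/3 power.
Substitute y = (y/x)·x into the budget: x* = M/(p_x + p_y·(y/x)).
Numerically y/x = 0.179469, so x* = 307/(3.75 + 10.2·0.179469) = 55.0122 and y* = 0.179469·55.0122 = 9.873.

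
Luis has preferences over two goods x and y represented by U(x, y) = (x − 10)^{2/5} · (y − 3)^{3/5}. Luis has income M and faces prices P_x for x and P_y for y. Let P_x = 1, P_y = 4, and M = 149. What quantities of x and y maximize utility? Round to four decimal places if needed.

x* = 60.8, y* = 22.05

This is Cobb-Douglas in (x−10, y−3): tangency gives 0.4·P_y·(y−3) = 0.6·P_x·(x−10).
After buying the subsistence bundle (10, 3), a share 0.4 of the remaining income goes to x: x* = 10 + 0.4·(M − 10P_x − 3P_y)/P_x.
Discretionary income = 149 − 10·1 − 3·4 = 127; x* = 10 + 0.4·127/1 = 60.8; y* = 3 + 0.6·127/4 = 22.05.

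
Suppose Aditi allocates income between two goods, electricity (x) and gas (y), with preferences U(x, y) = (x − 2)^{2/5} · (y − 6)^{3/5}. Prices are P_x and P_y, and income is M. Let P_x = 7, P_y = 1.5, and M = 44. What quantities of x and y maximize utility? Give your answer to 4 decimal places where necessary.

x* = 3.2, y* = 14.4

MRS = (2/3)·(y−6)/(x−2). Tangency with P_x/P_y gives y−6 = (3/2)·(P_x/P_y)·(x−2).
After buying the subsistence bundle (2, 6), a share 0.4 of the remaining income goes to x: x* = 2 + 0.4·(M − 2P_x − 6P_y)/P_x.
Discretionary income = 44 − 2·7 − 6·1.5 = 21; x* = 2 + 0.4·21/7 = 3.2; y* = 6 + 0.6·21/1.5 = 14.4.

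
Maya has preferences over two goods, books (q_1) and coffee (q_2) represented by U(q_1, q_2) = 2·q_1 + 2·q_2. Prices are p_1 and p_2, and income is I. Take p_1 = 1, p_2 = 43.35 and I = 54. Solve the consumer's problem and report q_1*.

q_1 gives more utility per dollar, so spend all income on q_1: q_1* = I/p_1, q_2* = 0.
Numerically: q_1* = 54, q_2* = 0.

q_1* = 54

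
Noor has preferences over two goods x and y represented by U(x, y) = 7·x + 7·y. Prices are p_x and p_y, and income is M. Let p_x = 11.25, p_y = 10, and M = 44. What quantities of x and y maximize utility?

x* = 0, y* = 4.4

Perfect substitutes: compare marginal utility per dollar. 7/p_x vs 7/p_y → 0.6222 vs 0.7.
y gives more utility per dollar, so spend all income on y: y* = M/p_y, x* = 0.
Numerically: x* = 0, y* = 4.4.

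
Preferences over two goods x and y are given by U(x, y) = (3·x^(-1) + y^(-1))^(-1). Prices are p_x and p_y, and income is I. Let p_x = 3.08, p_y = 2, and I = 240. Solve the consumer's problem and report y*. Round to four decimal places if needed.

y* = 38.1023

From the CES first-order condition, 3·(y/x)^(2) = p_x/p_y.
Solve for the ratio: y/x = [(1/3)·p_x/p_y]^(0.5).
Substitute y = (y/x)·x into the budget: x* = I/(p_x + p_y·(y/x)).
Numerically y/x = 0.716473, so x* = 240/(3.08 + 2·0.716473) = 53.1803 and y* = 0.716473·53.1803 = 38.1023.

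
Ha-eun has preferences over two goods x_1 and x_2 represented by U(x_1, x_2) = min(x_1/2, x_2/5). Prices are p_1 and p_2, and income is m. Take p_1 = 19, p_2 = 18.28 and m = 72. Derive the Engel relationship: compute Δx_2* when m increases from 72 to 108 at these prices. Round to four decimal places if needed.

Demand: x_1*(p_1,p_2,m) = 2·m/(2·p_1 + 5·p_2), x_2* = 5·m/(2·p_1 + 5·p_2).
Here 2·19 + 5·18.28 = 129.4, giving x_2* = 2.7821.
At m' = 108: x_2* = 4.1731. Change: 4.1731 − 2.7821 = 1.391.

Δx_2* = 1.391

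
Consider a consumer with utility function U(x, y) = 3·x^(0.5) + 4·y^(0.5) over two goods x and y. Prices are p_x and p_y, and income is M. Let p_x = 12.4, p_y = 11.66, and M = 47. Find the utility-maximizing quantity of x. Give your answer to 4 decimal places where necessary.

From the CES first-order condition, (3/4)·(y/x)^(0.5) = p_x/p_y.
Hence y/x = ((4/3)·p_x/p_y)^(1/(0.5)), i.e. raised to the 2 power.
Substitute y = (y/x)·x into the budget: x* = M/(p_x + p_y·(y/x)).
Numerically y/x = 2.010591, so x* = 47/(12.4 + 11.66·2.010591) = 1.3113.

x* = 1.3113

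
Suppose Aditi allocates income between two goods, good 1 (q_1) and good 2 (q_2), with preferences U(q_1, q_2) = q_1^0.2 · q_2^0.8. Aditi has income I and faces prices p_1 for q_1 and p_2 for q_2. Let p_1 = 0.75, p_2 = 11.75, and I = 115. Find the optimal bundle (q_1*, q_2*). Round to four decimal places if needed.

MU_q_1/MU_q_2 = (0.2·q_2)/(0.8·q_1); tangency sets this equal to p_1/p_2.
So 0.2·p_2·q_2 = 0.8·p_1·q_1; combined with the budget, a share 0.2 of income goes to q_1.
Demand: q_1*(p_1,p_2,I) = 0.2·I/p_1 and q_2* = 0.8·I/p_2.
At p_1=0.75, p_2=11.75, I=115: q_1* = 0.2·115/0.75 = 30.6667, q_2* = 7.8298.

q_1* = 30.6667, q_2* = 7.8298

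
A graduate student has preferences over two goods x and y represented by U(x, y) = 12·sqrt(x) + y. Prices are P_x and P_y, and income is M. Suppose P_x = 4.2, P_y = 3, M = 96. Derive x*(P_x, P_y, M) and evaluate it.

x* = 18.3673

MU_x = 6/√x, MU_y = 1. Tangency: 6/√x = P_x/P_y.
Solve: √x = 6·P_y/P_x, so x*(P_x,P_y) = (6·P_y/P_x)², and y* = (M − P_x·x*)/P_y.
Plugging in: x* = (6·3/4.2)² = 18.3673.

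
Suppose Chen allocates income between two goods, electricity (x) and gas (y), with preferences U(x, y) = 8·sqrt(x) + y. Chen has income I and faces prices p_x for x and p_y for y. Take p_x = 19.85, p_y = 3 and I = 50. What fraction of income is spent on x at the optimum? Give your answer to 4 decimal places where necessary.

share on x = 0.1451

Set MRS = p_x/p_y: 4·x^(−1/2) = p_x/p_y.
Thus x* = (4·p_y/p_x)² — independent of I — with the rest of income spent on y.
Plugging in: x* = (4·3/19.85)² = 0.3655, y* = 14.2485.
Expenditure on x: 19.85·0.3655 = 7.2544; share = 0.1451.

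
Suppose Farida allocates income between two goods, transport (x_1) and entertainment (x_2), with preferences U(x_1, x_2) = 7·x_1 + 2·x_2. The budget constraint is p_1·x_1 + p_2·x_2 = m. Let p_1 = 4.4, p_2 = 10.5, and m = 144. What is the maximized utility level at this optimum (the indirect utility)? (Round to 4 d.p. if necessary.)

Linear utility — the consumer picks whichever good has higher MU/price: 7/4.4 = 1.5909 vs 2/10.5 = 0.1905.
x_1 gives more utility per dollar, so spend all income on x_1: x_1* = m/p_1, x_2* = 0.
Numerically: x_1* = 32.7273, x_2* = 0.
Utility at the optimum: U(32.7273, 0) = 229.0909.

V = 229.0909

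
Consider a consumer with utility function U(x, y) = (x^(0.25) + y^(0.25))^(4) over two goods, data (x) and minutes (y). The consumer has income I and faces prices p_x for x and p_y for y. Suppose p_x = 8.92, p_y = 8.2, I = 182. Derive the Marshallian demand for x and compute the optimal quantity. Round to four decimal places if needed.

x* = 10.0587

From the CES first-order condition, (y/x)^(0.75) = p_x/p_y.
Hence y/x = (p_x/p_y)^(1/(0.75)), i.e. raised to the 4/3 power.
Substitute y = (y/x)·x into the budget: x* = I/(p_x + p_y·(y/x)).
Numerically y/x = 1.118754, so x* = 182/(8.92 + 8.2·1.118754) = 10.0587.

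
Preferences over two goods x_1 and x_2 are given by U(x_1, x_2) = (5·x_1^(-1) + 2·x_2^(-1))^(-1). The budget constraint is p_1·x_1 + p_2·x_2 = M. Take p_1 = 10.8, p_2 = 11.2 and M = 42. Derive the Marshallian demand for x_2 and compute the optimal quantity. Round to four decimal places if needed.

MRS = MU_x_1/MU_x_2 = (5/2)·(x_2/x_1)^(2). Set equal to p_1/p_2.
Hence x_2/x_1 = ((2/5)·p_1/p_2)^(1/(2)), i.e. raised to the 0.5 power.
Substitute x_2 = (x_2/x_1)·x_1 into the budget: x_1* = M/(p_1 + p_2·(x_2/x_1)).
Numerically x_2/x_1 = 0.621059, so x_1* = 42/(10.8 + 11.2·0.621059) = 2.3654 and x_2* = 0.621059·2.3654 = 1.4691.

x_2* = 1.4691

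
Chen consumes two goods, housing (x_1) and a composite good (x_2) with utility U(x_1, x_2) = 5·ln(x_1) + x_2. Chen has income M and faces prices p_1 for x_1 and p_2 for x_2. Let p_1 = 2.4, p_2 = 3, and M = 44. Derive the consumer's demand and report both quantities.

MU_x_1 = 5/x_1, MU_x_2 = 1. Tangency: 5/x_1 = p_1/p_2.
So x_1*(p_1,p_2) = 5·p_2/p_1, independent of income; and x_2* = (M − 5·p_2)/p_2.
At the given prices: x_1* = 5·3/2.4 = 6.25, and x_2* = 9.6667.

x_1* = 6.25, x_2* = 9.6667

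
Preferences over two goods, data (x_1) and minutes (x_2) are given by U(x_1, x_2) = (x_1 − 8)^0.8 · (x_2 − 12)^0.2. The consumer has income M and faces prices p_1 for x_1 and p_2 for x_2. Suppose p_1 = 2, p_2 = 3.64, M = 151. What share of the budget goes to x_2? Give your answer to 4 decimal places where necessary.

MRS = 4·(x_2−12)/(x_1−8). Tangency with p_1/p_2 gives x_2−12 = (1/4)·(p_1/p_2)·(x_1−8).
After buying the subsistence bundle (8, 12), a share 0.8 of the remaining income goes to x_1: x_1* = 8 + 0.8·(M − 8p_1 − 12p_2)/p_1.
Discretionary income = 151 − 8·2 − 12·3.64 = 91.32; x_1* = 8 + 0.8·91.32/2 = 44.528; x_2* = 12 + 0.2·91.32/3.64 = 17.0176.
Expenditure on x_2: 3.64·17.0176 = 61.944; share = 0.4102.

share on x_2 = 0.4102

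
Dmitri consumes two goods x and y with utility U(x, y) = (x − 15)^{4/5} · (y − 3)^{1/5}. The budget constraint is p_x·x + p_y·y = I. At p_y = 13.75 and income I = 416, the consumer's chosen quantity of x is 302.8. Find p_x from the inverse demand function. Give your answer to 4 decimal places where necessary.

p_x = 1

MRS = 4·(y−3)/(x−15). Tangency with p_x/p_y gives y−3 = (1/4)·(p_x/p_y)·(x−15).
Substituting into the budget: x* = 15 + 0.8·(I − 15·p_x − 3·p_y)/p_x, and y* = 3 + 0.2·(…)/p_y.
Set x* = 302.8 in the demand function and solve for p_x: p_x = 1.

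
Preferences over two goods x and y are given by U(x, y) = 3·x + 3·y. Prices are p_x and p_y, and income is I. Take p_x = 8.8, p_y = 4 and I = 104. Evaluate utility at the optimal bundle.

V = 78

Linear utility — the consumer picks whichever good has higher MU/price: 3/8.8 = 0.3409 vs 3/4 = 0.75.
y gives more utility per dollar, so spend all income on y: y* = I/p_y, x* = 0.
Numerically: x* = 0, y* = 26.
Utility at the optimum: U(0, 26) = 78.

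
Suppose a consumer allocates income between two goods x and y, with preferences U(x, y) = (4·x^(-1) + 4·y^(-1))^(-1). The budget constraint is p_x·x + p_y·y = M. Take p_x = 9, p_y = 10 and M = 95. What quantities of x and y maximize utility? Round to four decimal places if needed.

x* = 5.1388, y* = 4.8751

MRS = MU_x/MU_y = (y/x)^(2). Set equal to p_x/p_y.
Solve for the ratio: y/x = [p_x/p_y]^(0.5).
Substitute y = (y/x)·x into the budget: x* = M/(p_x + p_y·(y/x)).
Numerically y/x = 0.948683, so x* = 95/(9 + 10·0.948683) = 5.1388 and y* = 0.948683·5.1388 = 4.8751.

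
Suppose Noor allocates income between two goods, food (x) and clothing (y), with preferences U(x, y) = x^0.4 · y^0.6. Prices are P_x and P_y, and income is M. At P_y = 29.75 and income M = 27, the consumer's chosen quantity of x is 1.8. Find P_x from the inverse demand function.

P_x = 6

Tangency: MRS = (2/3)·y/x = P_x/P_y.
Rearranging, P_y·y = (3/2)·P_x·x. Substituting into the budget gives P_x·x·(1 + (3/2)) = M.
Demand: x*(P_x,P_y,M) = 0.4·M/P_x and y* = 0.6·M/P_y.
Set x* = 1.8 in the demand function and solve for P_x: P_x = 6.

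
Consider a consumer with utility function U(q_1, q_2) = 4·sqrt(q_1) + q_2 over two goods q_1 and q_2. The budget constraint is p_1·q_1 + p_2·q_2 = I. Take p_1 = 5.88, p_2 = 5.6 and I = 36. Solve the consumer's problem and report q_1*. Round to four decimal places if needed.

Set MRS = p_1/p_2: 2·q_1^(−1/2) = p_1/p_2.
Thus q_1* = (2·p_2/p_1)² — independent of I — with the rest of income spent on q_2.
Plugging in: q_1* = (2·5.6/5.88)² = 3.6281.

q_1* = 3.6281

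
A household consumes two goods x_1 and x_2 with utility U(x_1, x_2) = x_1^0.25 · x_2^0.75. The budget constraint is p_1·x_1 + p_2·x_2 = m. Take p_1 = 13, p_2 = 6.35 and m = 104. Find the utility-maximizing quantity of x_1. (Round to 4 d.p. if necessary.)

x_1* = 2

MU_x_1/MU_x_2 = (0.25·x_2)/(0.75·x_1); tangency sets this equal to p_1/p_2.
So 0.25·p_2·x_2 = 0.75·p_1·x_1; combined with the budget, a share 0.25 of income goes to x_1.
Demand: x_1*(p_1,p_2,m) = 0.25·m/p_1 and x_2* = 0.75·m/p_2.
At p_1=13, p_2=6.35, m=104: x_1* = 0.25·104/13 = 2.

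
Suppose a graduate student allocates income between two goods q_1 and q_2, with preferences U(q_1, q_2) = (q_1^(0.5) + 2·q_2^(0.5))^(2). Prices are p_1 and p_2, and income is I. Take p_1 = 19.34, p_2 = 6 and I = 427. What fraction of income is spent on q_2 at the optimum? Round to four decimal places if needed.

share on q_2 = 0.928

MU_q_1 ∝ q_1^(-0.5), MU_q_2 ∝ 2·q_2^(-0.5), so MRS = (1/2)·(q_2/q_1)^(0.5) = p_1/p_2.
Hence q_2/q_1 = (2·p_1/p_2)^(1/(0.5)), i.e. raised to the 2 power.
With the ratio pinned down, the budget gives q_1* = I/(p_1 + p_2·(q_2/q_1)) and q_2* = (q_2/q_1)·q_1*.
Numerically q_2/q_1 = 41.559511, so q_1* = 427/(19.34 + 6·41.559511) = 1.5892 and q_2* = 41.559511·1.5892 = 66.0443.
Expenditure on q_2: 6·66.0443 = 396.2658; share = 0.928.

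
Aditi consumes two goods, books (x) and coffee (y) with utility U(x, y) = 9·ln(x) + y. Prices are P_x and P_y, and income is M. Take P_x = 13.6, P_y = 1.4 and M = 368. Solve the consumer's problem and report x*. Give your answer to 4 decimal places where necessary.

x* = 0.9265

So x*(P_x,P_y) = 9·P_y/P_x, independent of income; and y* = (M − 9·P_y)/P_y.
At the given prices: x* = 9·1.4/13.6 = 0.9265.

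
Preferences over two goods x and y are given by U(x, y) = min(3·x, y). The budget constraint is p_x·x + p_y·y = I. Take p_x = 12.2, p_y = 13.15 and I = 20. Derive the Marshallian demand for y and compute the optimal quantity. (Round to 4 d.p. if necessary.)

With perfect complements, no substitution: consume in ratio x:y = 1:3.
Budget: p_x·x + p_y·3·x = I, so (p_x + 3·p_y)·x = I.
Demand: x*(p_x,p_y,I) = I/(p_x + 3·p_y), y* = 3·I/(p_x + 3·p_y).
Here 12.2 + 3·13.15 = 51.65, giving y* = 1.1617.

y* = 1.1617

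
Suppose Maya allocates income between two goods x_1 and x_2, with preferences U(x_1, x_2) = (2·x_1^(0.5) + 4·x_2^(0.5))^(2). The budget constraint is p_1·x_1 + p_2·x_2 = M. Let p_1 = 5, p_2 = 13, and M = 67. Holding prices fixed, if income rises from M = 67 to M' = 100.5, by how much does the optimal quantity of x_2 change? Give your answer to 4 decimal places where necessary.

From the CES first-order condition, (1/2)·(x_2/x_1)^(0.5) = p_1/p_2.
Hence x_2/x_1 = (2·p_1/p_2)^(1/(0.5)), i.e. raised to the 2 power.
Substitute x_2 = (x_2/x_1)·x_1 into the budget: x_1* = M/(p_1 + p_2·(x_2/x_1)).
Numerically x_2/x_1 = 0.591716, so x_1* = 67/(5 + 13·0.591716) = 5.2788 and x_2* = 0.591716·5.2788 = 3.1235.
At M' = 100.5: x_2* = 4.6853. Change: 4.6853 − 3.1235 = 1.5618.

Δx_2* = 1.5618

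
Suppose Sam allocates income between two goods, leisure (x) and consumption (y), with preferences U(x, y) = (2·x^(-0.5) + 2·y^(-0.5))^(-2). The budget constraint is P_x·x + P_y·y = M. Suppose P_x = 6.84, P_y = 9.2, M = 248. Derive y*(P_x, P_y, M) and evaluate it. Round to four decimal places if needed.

Substitute y = (y/x)·x into the budget: x* = M/(P_x + P_y·(y/x)).
Numerically y/x = 0.820689, so x* = 248/(6.84 + 9.2·0.820689) = 17.2338 and y* = 0.820689·17.2338 = 14.1436.

y* = 14.1436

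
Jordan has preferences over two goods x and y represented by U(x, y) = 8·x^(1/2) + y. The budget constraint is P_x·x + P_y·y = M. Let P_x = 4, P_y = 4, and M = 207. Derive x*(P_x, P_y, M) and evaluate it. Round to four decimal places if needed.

Utility is quasi-linear in y; the FOC for x is 4/√x = P_x/P_y.
Thus x* = (4·P_y/P_x)² — independent of M — with the rest of income spent on y.
Plugging in: x* = (4·4/4)² = 16.

x* = 16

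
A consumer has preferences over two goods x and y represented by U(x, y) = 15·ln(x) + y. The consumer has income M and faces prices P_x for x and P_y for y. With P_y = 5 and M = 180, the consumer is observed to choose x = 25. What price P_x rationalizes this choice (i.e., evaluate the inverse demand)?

P_x = 3

MU_x = 15/x, MU_y = 1. Tangency: 15/x = P_x/P_y.
So x*(P_x,P_y) = 15·P_y/P_x, independent of income; and y* = (M − 15·P_y)/P_y.
Set x* = 25 in the demand function and solve for P_x: P_x = 3.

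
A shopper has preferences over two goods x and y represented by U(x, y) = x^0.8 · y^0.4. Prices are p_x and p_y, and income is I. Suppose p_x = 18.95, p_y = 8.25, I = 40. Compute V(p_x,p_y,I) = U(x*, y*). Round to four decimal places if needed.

The MRS is 2·y/x. Set MRS = p_x/p_y.
So 0.8·p_y·y = 0.4·p_x·x; combined with the budget, a share 2/3 of income goes to x.
Demand: x*(p_x,p_y,I) = 2/3·I/p_x and y* = 1/3·I/p_y.
At p_x=18.95, p_y=8.25, I=40: x* = 2/3·40/18.95 = 1.4072, y* = 1.6162.
Utility at the optimum: U(1.4072, 1.6162) = 1.5925.

V = 1.5925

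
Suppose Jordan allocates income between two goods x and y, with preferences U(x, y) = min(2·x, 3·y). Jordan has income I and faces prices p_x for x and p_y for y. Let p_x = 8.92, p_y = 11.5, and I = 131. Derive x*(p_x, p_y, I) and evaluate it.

With perfect complements, no substitution: consume in ratio x:y = 3:2.
Budget: p_x·x + p_y·(2/3)·x = I, so (3·p_x + 2·p_y)·x = 3·I.
Demand: x*(p_x,p_y,I) = 3·I/(3·p_x + 2·p_y), y* = 2·I/(3·p_x + 2·p_y).
Here 3·8.92 + 2·11.5 = 49.76, giving x* = 7.8979.

x* = 7.8979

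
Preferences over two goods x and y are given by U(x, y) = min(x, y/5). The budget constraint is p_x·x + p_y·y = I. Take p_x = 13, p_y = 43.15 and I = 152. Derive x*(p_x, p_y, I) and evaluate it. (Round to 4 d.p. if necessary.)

Leontief preferences: the optimum is at the kink where x/1 = y/5, i.e. y = 5·x.
Budget: p_x·x + p_y·5·x = I, so (p_x + 5·p_y)·x = I.
Demand: x*(p_x,p_y,I) = I/(p_x + 5·p_y), y* = 5·I/(p_x + 5·p_y).
Here 13 + 5·43.15 = 228.75, giving x* = 0.6645.

x* = 0.6645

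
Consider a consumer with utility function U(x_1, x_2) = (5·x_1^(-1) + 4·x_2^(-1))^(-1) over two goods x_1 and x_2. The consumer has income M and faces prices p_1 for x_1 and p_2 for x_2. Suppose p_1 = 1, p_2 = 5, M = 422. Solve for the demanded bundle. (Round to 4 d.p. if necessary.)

x_1* = 140.6667, x_2* = 56.2667

MRS = MU_x_1/MU_x_2 = (5/4)·(x_2/x_1)^(2). Set equal to p_1/p_2.
Hence x_2/x_1 = ((4/5)·p_1/p_2)^(1/(2)), i.e. raised to the 0.5 power.
Substitute x_2 = (x_2/x_1)·x_1 into the budget: x_1* = M/(p_1 + p_2·(x_2/x_1)).
Numerically x_2/x_1 = 0.4, so x_1* = 422/(1 + 5·0.4) = 140.6667 and x_2* = 0.4·140.6667 = 56.2667.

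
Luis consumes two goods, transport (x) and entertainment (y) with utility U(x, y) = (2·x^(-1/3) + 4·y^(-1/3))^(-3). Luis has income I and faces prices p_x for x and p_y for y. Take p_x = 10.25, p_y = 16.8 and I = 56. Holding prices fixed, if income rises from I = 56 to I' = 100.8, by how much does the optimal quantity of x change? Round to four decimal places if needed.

Δx* = 1.5056

MU_x ∝ 2·x^(-4/3), MU_y ∝ 4·y^(-4/3), so MRS = (1/2)·(y/x)^(4/3) = p_x/p_y.
Solve for the ratio: y/x = [2·p_x/p_y]^(0.75).
Substitute y = (y/x)·x into the budget: x* = I/(p_x + p_y·(y/x)).
Numerically y/x = 1.161003, so x* = 56/(10.25 + 16.8·1.161003) = 1.882.
At I' = 100.8: x* = 3.3877. Change: 3.3877 − 1.882 = 1.5056.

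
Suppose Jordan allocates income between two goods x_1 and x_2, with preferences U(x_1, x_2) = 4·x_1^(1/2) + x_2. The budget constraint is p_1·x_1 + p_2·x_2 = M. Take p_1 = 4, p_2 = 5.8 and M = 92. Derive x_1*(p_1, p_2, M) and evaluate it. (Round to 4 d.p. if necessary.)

x_1* = 8.41

Thus x_1* = (2·p_2/p_1)² — independent of M — with the rest of income spent on x_2.
Plugging in: x_1* = (2·5.8/4)² = 8.41.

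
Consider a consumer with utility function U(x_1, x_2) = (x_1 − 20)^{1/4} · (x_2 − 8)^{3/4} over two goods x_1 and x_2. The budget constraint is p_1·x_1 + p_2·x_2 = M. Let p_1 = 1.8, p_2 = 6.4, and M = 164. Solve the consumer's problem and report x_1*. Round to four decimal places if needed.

This is Cobb-Douglas in (x_1−20, x_2−8): tangency gives 0.25·p_2·(x_2−8) = 0.75·p_1·(x_1−20).
After buying the subsistence bundle (20, 8), a share 0.25 of the remaining income goes to x_1: x_1* = 20 + 0.25·(M − 20p_1 − 8p_2)/p_1.
Discretionary income = 164 − 20·1.8 − 8·6.4 = 76.8; x_1* = 20 + 0.25·76.8/1.8 = 30.6667.

x_1* = 30.6667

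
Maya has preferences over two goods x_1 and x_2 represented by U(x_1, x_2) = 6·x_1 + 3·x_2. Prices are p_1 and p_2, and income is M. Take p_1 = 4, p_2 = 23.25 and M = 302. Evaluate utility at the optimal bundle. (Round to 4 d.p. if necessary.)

Linear utility — the consumer picks whichever good has higher MU/price: 6/4 = 1.5 vs 3/23.25 = 0.129.
x_1 gives more utility per dollar, so spend all income on x_1: x_1* = M/p_1, x_2* = 0.
Numerically: x_1* = 75.5, x_2* = 0.
Utility at the optimum: U(75.5, 0) = 453.

V = 453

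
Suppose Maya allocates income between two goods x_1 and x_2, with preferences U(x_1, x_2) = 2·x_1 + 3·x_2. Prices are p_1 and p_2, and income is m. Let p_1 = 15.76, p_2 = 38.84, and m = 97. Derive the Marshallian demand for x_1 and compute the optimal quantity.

x_1* = 6.1548

Linear utility — the consumer picks whichever good has higher MU/price: 2/15.76 = 0.1269 vs 3/38.84 = 0.0772.
x_1 gives more utility per dollar, so spend all income on x_1: x_1* = m/p_1, x_2* = 0.
Numerically: x_1* = 6.1548, x_2* = 0.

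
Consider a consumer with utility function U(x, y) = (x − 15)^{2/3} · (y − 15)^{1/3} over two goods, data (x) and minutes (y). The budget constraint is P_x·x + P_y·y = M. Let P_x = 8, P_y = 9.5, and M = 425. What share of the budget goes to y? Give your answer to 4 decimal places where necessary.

This is Cobb-Douglas in (x−15, y−15): tangency gives 2/3·P_y·(y−15) = 1/3·P_x·(x−15).
After buying the subsistence bundle (15, 15), a share 2/3 of the remaining income goes to x: x* = 15 + 2/3·(M − 15P_x − 15P_y)/P_x.
Discretionary income = 425 − 15·8 − 15·9.5 = 162.5; x* = 15 + 2/3·162.5/8 = 28.5417; y* = 15 + 1/3·162.5/9.5 = 20.7018.
Expenditure on y: 9.5·20.7018 = 196.6667; share = 0.4627.

share on y = 0.4627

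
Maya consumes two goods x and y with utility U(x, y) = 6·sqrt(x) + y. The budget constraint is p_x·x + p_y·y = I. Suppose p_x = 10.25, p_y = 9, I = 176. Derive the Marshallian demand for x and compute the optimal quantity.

x* = 6.9387

Utility is quasi-linear in y; the FOC for x is 3/√x = p_x/p_y.
Thus x* = (3·p_y/p_x)² — independent of I — with the rest of income spent on y.
Plugging in: x* = (3·9/10.25)² = 6.9387.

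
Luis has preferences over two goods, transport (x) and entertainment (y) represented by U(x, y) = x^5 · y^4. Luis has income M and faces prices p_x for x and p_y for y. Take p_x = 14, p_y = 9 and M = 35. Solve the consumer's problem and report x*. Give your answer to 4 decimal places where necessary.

Tangency: MRS = (5/4)·y/x = p_x/p_y.
So 5·p_y·y = 4·p_x·x; combined with the budget, a share 5/9 of income goes to x.
Demand: x*(p_x,p_y,M) = 5/9·M/p_x and y* = 4/9·M/p_y.
At p_x=14, p_y=9, M=35: x* = 5/9·35/14 = 1.3889.

x* = 1.3889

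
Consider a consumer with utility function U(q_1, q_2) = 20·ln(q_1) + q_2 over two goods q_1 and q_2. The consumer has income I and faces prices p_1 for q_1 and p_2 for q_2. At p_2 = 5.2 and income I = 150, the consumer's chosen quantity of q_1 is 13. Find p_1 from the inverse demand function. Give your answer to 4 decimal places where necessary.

p_1 = 8

Set MRS = p_1/p_2: (20/q_1)/1 = p_1/p_2.
So q_1*(p_1,p_2) = 20·p_2/p_1, independent of income; and q_2* = (I − 20·p_2)/p_2.
Set q_1* = 13 in the demand function and solve for p_1: p_1 = 8.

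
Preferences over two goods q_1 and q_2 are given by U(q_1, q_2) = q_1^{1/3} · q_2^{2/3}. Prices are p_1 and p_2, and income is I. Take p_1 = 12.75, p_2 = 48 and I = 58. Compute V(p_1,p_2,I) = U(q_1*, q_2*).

V = 0.9946

MU_q_1/MU_q_2 = (1/3·q_2)/(2/3·q_1); tangency sets this equal to p_1/p_2.
So 1/3·p_2·q_2 = 2/3·p_1·q_1; combined with the budget, a share 1/3 of income goes to q_1.
Demand: q_1*(p_1,p_2,I) = 1/3·I/p_1 and q_2* = 2/3·I/p_2.
At p_1=12.75, p_2=48, I=58: q_1* = 1/3·58/12.75 = 1.5163, q_2* = 0.8056.
Utility at the optimum: U(1.5163, 0.8056) = 0.9946.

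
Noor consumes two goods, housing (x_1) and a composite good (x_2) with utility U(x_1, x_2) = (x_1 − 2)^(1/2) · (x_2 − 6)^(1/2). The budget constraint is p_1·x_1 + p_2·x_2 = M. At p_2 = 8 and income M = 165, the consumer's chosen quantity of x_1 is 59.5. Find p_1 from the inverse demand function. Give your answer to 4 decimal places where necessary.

MRS = (x_2−6)/(x_1−2). Tangency with p_1/p_2 gives x_2−6 = (p_1/p_2)·(x_1−2).
Substituting into the budget: x_1* = 2 + 0.5·(M − 2·p_1 − 6·p_2)/p_1, and x_2* = 6 + 0.5·(…)/p_2.
Set x_1* = 59.5 in the demand function and solve for p_1: p_1 = 1.

p_1 = 1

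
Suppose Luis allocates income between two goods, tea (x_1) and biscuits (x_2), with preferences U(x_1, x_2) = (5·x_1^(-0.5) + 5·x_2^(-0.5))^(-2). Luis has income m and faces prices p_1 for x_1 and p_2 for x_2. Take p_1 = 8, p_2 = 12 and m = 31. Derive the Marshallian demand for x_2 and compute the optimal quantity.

Substitute x_2 = (x_2/x_1)·x_1 into the budget: x_1* = m/(p_1 + p_2·(x_2/x_1)).
Numerically x_2/x_1 = 0.763143, so x_1* = 31/(8 + 12·0.763143) = 1.8068 and x_2* = 0.763143·1.8068 = 1.3788.

x_2* = 1.3788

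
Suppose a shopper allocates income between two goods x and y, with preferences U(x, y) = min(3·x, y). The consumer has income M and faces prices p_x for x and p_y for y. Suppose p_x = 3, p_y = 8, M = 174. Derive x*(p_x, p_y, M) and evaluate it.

Demand: x*(p_x,p_y,M) = M/(p_x + 3·p_y), y* = 3·M/(p_x + 3·p_y).
Here 3 + 3·8 = 27, giving x* = 6.4444.

x* = 6.4444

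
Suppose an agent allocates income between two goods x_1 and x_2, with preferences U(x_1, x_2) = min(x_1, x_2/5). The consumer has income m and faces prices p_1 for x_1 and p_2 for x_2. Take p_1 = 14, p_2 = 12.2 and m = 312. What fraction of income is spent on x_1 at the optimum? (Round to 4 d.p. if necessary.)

Here 14 + 5·12.2 = 75, giving x_1* = 4.16 and x_2* = 20.8.
Expenditure on x_1: 14·4.16 = 58.24; share = 0.1867.

share on x_1 = 0.1867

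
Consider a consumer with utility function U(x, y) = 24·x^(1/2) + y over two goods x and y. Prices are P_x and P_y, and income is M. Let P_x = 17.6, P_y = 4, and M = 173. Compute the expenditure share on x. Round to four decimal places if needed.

share on x = 0.7567

Set MRS = P_x/P_y: 12·x^(−1/2) = P_x/P_y.
Solve: √x = 12·P_y/P_x, so x*(P_x,P_y) = (12·P_y/P_x)², and y* = (M − P_x·x*)/P_y.
Plugging in: x* = (12·4/17.6)² = 7.438, y* = 10.5227.
Expenditure on x: 17.6·7.438 = 130.9091; share = 0.7567.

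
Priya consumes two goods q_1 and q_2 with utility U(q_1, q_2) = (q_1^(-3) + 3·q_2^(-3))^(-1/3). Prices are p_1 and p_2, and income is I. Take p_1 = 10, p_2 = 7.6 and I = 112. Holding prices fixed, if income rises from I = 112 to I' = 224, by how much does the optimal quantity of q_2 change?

MRS = MU_q_1/MU_q_2 = (1/3)·(q_2/q_1)^(4). Set equal to p_1/p_2.
Hence q_2/q_1 = (3·p_1/p_2)^(1/(4)), i.e. raised to the 0.25 power.
Substitute q_2 = (q_2/q_1)·q_1 into the budget: q_1* = I/(p_1 + p_2·(q_2/q_1)).
Numerically q_2/q_1 = 1.409538, so q_1* = 112/(10 + 7.6·1.409538) = 5.4074 and q_2* = 1.409538·5.4074 = 7.6219.
At I' = 224: q_2* = 15.2438. Change: 15.2438 − 7.6219 = 7.6219.

Δq_2* = 7.6219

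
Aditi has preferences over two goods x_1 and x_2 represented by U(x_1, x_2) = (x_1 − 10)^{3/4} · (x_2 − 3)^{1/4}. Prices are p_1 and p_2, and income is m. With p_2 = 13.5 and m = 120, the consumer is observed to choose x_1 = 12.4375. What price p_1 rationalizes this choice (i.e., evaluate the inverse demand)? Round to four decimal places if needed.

p_1 = 6

This is Cobb-Douglas in (x_1−10, x_2−3): tangency gives 0.75·p_2·(x_2−3) = 0.25·p_1·(x_1−10).
After buying the subsistence bundle (10, 3), a share 0.75 of the remaining income goes to x_1: x_1* = 10 + 0.75·(m − 10p_1 − 3p_2)/p_1.
Set x_1* = 12.4375 in the demand function and solve for p_1: p_1 = 6.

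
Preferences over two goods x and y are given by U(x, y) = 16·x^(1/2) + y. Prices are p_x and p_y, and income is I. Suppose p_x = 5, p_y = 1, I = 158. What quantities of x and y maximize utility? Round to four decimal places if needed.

Thus x* = (8·p_y/p_x)² — independent of I — with the rest of income spent on y.
Plugging in: x* = (8·1/5)² = 2.56, y* = 145.2.

x* = 2.56, y* = 145.2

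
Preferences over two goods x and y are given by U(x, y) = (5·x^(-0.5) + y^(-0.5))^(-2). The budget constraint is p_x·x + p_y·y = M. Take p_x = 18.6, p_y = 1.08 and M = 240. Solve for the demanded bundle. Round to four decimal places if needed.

x* = 11.3943, y* = 25.9876

Substitute y = (y/x)·x into the budget: x* = M/(p_x + p_y·(y/x)).
Numerically y/x = 2.280759, so x* = 240/(18.6 + 1.08·2.280759) = 11.3943 and y* = 2.280759·11.3943 = 25.9876.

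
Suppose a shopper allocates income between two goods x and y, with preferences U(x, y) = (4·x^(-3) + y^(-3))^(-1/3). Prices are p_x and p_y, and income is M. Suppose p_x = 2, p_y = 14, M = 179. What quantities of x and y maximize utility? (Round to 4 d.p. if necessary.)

MRS = MU_x/MU_y = 4·(y/x)^(4). Set equal to p_x/p_y.
Solve for the ratio: y/x = [(1/4)·p_x/p_y]^(0.25).
With the ratio pinned down, the budget gives x* = M/(p_x + p_y·(y/x)) and y* = (y/x)·x*.
Numerically y/x = 0.434721, so x* = 179/(2 + 14·0.434721) = 22.1368 and y* = 0.434721·22.1368 = 9.6233.

x* = 22.1368, y* = 9.6233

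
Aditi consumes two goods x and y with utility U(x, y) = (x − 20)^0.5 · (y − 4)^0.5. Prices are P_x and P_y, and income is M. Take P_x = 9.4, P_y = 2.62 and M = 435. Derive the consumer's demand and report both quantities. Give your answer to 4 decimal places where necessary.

x* = 32.5809, y* = 49.1374

This is Cobb-Douglas in (x−20, y−4): tangency gives 0.5·P_y·(y−4) = 0.5·P_x·(x−20).
After buying the subsistence bundle (20, 4), a share 0.5 of the remaining income goes to x: x* = 20 + 0.5·(M − 20P_x − 4P_y)/P_x.
Discretionary income = 435 − 20·9.4 − 4·2.62 = 236.52; x* = 20 + 0.5·236.52/9.4 = 32.5809; y* = 4 + 0.5·236.52/2.62 = 49.1374.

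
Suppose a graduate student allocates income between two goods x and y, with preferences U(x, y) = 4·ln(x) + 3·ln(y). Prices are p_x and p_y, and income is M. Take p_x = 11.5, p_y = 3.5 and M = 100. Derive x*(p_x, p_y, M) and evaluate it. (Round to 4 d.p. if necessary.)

x* = 4.9689

Demand: x*(p_x,p_y,M) = 4/7·M/p_x and y* = 3/7·M/p_y.
At p_x=11.5, p_y=3.5, M=100: x* = 4/7·100/11.5 = 4.9689.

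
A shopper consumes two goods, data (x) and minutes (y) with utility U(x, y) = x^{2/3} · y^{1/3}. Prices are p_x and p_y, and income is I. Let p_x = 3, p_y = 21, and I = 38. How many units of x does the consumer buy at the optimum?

x* = 8.4444

Tangency: MRS = 2·y/x = p_x/p_y.
So 2/3·p_y·y = 1/3·p_x·x; combined with the budget, a share 2/3 of income goes to x.
Demand: x*(p_x,p_y,I) = 2/3·I/p_x and y* = 1/3·I/p_y.
At p_x=3, p_y=21, I=38: x* = 2/3·38/3 = 8.4444.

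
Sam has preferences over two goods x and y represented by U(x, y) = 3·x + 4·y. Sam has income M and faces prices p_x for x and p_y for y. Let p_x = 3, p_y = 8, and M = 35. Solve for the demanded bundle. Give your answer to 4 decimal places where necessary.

x* = 11.6667, y* = 0

Perfect substitutes: compare marginal utility per dollar. 3/p_x vs 4/p_y → 1 vs 0.5.
x gives more utility per dollar, so spend all income on x: x* = M/p_x, y* = 0.
Numerically: x* = 11.6667, y* = 0.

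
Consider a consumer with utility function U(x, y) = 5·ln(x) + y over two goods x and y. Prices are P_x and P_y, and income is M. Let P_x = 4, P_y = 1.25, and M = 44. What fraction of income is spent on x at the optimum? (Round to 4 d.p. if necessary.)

So x*(P_x,P_y) = 5·P_y/P_x, independent of income; and y* = (M − 5·P_y)/P_y.
At the given prices: x* = 5·1.25/4 = 1.5625, and y* = 30.2.
Expenditure on x: 4·1.5625 = 6.25; share = 0.142.

share on x = 0.142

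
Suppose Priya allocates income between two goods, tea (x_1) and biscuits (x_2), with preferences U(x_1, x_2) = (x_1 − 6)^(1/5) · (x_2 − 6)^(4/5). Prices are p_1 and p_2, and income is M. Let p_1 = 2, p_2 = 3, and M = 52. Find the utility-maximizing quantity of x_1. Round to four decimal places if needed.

x_1* = 8.2

Substituting into the budget: x_1* = 6 + 0.2·(M − 6·p_1 − 6·p_2)/p_1, and x_2* = 6 + 0.8·(…)/p_2.
Discretionary income = 52 − 6·2 − 6·3 = 22; x_1* = 6 + 0.2·22/2 = 8.2.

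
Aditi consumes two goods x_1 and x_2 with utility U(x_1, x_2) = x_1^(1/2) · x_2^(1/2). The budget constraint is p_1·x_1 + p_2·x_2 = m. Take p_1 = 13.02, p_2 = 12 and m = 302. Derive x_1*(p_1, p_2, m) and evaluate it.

x_1* = 11.5975

MU_x_1/MU_x_2 = (0.5·x_2)/(0.5·x_1); tangency sets this equal to p_1/p_2.
So 0.5·p_2·x_2 = 0.5·p_1·x_1; combined with the budget, a share 0.5 of income goes to x_1.
Demand: x_1*(p_1,p_2,m) = 0.5·m/p_1 and x_2* = 0.5·m/p_2.
At p_1=13.02, p_2=12, m=302: x_1* = 0.5·302/13.02 = 11.5975.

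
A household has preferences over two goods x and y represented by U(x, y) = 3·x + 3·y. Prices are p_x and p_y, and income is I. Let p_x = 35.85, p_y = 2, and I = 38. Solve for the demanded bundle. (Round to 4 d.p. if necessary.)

x* = 0, y* = 19

Linear utility — the consumer picks whichever good has higher MU/price: 3/35.85 = 0.0837 vs 3/2 = 1.5.
y gives more utility per dollar, so spend all income on y: y* = I/p_y, x* = 0.
Numerically: x* = 0, y* = 19.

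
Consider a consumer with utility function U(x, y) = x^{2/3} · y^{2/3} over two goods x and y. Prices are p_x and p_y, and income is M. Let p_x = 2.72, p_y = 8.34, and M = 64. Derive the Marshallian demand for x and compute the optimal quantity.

x* = 11.7647

The MRS is y/x. Set MRS = p_x/p_y.
Rearranging, p_y·y = p_x·x. Substituting into the budget gives p_x·x·(1 + 1) = M.
Demand: x*(p_x,p_y,M) = 0.5·M/p_x and y* = 0.5·M/p_y.
At p_x=2.72, p_y=8.34, M=64: x* = 0.5·64/2.72 = 11.7647.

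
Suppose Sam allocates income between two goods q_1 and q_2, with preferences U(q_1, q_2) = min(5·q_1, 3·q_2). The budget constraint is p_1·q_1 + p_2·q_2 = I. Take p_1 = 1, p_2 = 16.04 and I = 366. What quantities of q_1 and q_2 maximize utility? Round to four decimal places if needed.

With perfect complements, no substitution: consume in ratio q_1:q_2 = 3:5.
Budget: p_1·q_1 + p_2·(5/3)·q_1 = I, so (3·p_1 + 5·p_2)·q_1 = 3·I.
Demand: q_1*(p_1,p_2,I) = 3·I/(3·p_1 + 5·p_2), q_2* = 5·I/(3·p_1 + 5·p_2).
Here 3·1 + 5·16.04 = 83.2, giving q_1* = 13.1971 and q_2* = 21.9952.

q_1* = 13.1971, q_2* = 21.9952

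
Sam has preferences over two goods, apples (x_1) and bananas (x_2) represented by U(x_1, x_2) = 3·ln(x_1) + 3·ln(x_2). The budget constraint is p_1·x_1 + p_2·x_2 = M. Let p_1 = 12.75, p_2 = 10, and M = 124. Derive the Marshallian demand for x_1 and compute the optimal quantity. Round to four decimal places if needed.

x_1* = 4.8627

MU_x_1/MU_x_2 = (3·x_2)/(3·x_1); tangency sets this equal to p_1/p_2.
So 3·p_2·x_2 = 3·p_1·x_1; combined with the budget, a share 0.5 of income goes to x_1.
Demand: x_1*(p_1,p_2,M) = 0.5·M/p_1 and x_2* = 0.5·M/p_2.
At p_1=12.75, p_2=10, M=124: x_1* = 0.5·124/12.75 = 4.8627.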